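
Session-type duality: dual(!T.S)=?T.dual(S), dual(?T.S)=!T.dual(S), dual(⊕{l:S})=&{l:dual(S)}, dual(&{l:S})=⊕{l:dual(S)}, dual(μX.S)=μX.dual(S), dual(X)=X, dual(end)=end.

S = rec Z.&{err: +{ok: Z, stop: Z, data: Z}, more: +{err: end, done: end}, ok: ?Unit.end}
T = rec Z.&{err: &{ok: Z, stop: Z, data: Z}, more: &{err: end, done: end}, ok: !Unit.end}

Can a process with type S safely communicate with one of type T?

rec Z | rec Z  ok (binder kept)
  &{err,more,ok} | &{err,more,ok}  ✗ choice polarity not flipped — not dual

NO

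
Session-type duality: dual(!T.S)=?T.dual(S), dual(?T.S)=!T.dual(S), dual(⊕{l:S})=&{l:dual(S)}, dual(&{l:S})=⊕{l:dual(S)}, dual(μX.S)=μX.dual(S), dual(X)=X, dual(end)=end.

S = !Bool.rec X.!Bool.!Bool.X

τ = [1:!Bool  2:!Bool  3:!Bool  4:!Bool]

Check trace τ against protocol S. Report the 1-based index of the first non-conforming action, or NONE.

NONE

@1 !Bool  match  now at rec X.…
@2 !Bool  match  now at !Bool.rec X.…
@3 !Bool  match  now at rec X.…
@4 !Bool  match  now at !Bool.rec X.…
all 4 steps conform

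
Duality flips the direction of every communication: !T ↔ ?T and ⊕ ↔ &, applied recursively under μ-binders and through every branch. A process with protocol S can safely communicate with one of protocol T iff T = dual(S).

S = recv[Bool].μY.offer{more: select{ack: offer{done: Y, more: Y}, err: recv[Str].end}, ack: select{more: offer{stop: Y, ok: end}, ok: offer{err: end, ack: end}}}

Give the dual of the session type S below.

send[Bool].μY.select{more: offer{ack: select{done: Y, more: Y}, err: send[Str].end}, ack: offer{more: select{stop: Y, ok: end}, ok: select{err: end, ack: end}}}

recv[Bool] → send[Bool]
  μY → μY  (binder kept)
    offer{more,ack} → select{more,ack}  (offer→select)
      • more:
        select{ack,err} → offer{ack,err}  (select→offer)
          • ack:
            offer{done,more} → select{done,more}  (offer→select)
              • done:
                dual(Y) = Y
              • more:
                dual(Y) = Y
          • err:
            recv[Str] → send[Str]
              dual(end) = end
      • ack:
        select{more,ok} → offer{more,ok}  (select→offer)
          • more:
            offer{stop,ok} → select{stop,ok}  (offer→select)
              • stop:
                dual(Y) = Y
              • ok:
                dual(end) = end
          • ok:
            offer{err,ack} → select{err,ack}  (offer→select)
              • err:
                dual(end) = end
              • ack:
                dual(end) = end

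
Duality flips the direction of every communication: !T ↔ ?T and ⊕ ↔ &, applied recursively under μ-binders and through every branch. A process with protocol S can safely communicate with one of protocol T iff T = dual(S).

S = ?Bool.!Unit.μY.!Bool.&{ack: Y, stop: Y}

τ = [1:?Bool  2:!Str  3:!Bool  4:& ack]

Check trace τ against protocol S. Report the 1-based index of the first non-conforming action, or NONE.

[1] ?Bool  ✓  cont: !Unit.μY.…
[2] got !Str, protocol expects !Unit  ✗

2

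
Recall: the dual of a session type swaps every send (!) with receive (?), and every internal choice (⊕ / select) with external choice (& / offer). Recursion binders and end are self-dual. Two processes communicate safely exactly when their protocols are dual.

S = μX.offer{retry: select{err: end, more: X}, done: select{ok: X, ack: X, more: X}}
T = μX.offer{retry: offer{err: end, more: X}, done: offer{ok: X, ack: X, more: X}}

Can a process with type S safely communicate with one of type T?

μX ‖ μX  ok (μ self-dual)
  offer{retry,done} ‖ offer{retry,done}  ✗ choice polarity not flipped — not dual

NO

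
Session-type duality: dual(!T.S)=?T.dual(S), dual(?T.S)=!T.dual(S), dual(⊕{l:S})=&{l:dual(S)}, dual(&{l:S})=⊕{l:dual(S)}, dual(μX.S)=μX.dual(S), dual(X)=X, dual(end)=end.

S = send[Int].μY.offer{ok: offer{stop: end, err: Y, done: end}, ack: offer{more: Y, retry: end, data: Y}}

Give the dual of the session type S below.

recv[Int].μY.select{ok: select{stop: end, err: Y, done: end}, ack: select{more: Y, retry: end, data: Y}}

send[Int] ↦ recv[Int]
  μY ↦ μY  (binder kept)
    offer{ok,ack} ↦ select{ok,ack}  (external→internal)
      [ok]
        offer{stop,err,done} ↦ select{stop,err,done}  (external→internal)
          [stop]
            end self-dual
          [err]
            Y self-dual
          [done]
            end self-dual
      [ack]
        offer{more,retry,data} ↦ select{more,retry,data}  (external→internal)
          [more]
            Y self-dual
          [retry]
            end self-dual
          [data]
            Y self-dual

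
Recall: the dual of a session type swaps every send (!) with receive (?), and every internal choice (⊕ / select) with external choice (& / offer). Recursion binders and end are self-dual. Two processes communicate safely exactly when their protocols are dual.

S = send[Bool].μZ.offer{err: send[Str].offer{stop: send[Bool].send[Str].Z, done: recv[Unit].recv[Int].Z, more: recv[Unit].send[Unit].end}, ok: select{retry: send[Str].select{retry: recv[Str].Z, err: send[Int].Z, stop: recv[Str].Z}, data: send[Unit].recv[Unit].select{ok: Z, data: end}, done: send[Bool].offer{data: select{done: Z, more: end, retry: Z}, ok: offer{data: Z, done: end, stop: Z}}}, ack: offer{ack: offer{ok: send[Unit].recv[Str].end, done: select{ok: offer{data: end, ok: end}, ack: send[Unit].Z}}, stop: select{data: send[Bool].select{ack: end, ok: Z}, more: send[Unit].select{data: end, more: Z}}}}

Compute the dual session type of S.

recv[Bool].μZ.select{err: recv[Str].select{stop: recv[Bool].recv[Str].Z, done: send[Unit].send[Int].Z, more: send[Unit].recv[Unit].end}, ok: offer{retry: recv[Str].offer{retry: send[Str].Z, err: recv[Int].Z, stop: send[Str].Z}, data: recv[Unit].send[Unit].offer{ok: Z, data: end}, done: recv[Bool].select{data: offer{done: Z, more: end, retry: Z}, ok: select{data: Z, done: end, stop: Z}}}, ack: select{ack: select{ok: recv[Unit].send[Str].end, done: offer{ok: select{data: end, ok: end}, ack: recv[Unit].Z}}, stop: offer{data: recv[Bool].offer{ack: end, ok: Z}, more: recv[Unit].offer{data: end, more: Z}}}}

send[Bool] = recv[Bool]
  μZ = μZ  (μ self-dual)
    offer{err,ok,ack} = select{err,ok,ack}  (offer→select)
      [err]
        send[Str] = recv[Str]
          offer{stop,done,more} = select{stop,done,more}  (offer→select)
            [stop]
              send[Bool] = recv[Bool]
                send[Str] = recv[Str]
                  Z ↦ Z
            [done]
              recv[Unit] = send[Unit]
                recv[Int] = send[Int]
                  Z ↦ Z
            [more]
              recv[Unit] = send[Unit]
                send[Unit] = recv[Unit]
                  end ↦ end
      [ok]
        select{retry,data,done} = offer{retry,data,done}  (⊕→&)
          [retry]
            send[Str] = recv[Str]
              select{retry,err,stop} = offer{retry,err,stop}  (⊕→&)
                [retry]
                  recv[Str] = send[Str]
                    Z ↦ Z
                [err]
                  send[Int] = recv[Int]
                    Z ↦ Z
                [stop]
                  recv[Str] = send[Str]
                    Z ↦ Z
          [data]
            send[Unit] = recv[Unit]
              recv[Unit] = send[Unit]
                select{ok,data} = offer{ok,data}  (⊕→&)
                  [ok]
                    Z ↦ Z
                  [data]
                    end ↦ end
          [done]
            send[Bool] = recv[Bool]
              offer{data,ok} = select{data,ok}  (offer→select)
                [data]
                  select{done,more,retry} = offer{done,more,retry}  (⊕→&)
                    [done]
                      Z ↦ Z
                    [more]
                      end ↦ end
                    [retry]
                      Z ↦ Z
                [ok]
                  offer{data,done,stop} = select{data,done,stop}  (offer→select)
                    [data]
                      Z ↦ Z
                    [done]
                      end ↦ end
                    [stop]
                      Z ↦ Z
      [ack]
        offer{ack,stop} = select{ack,stop}  (offer→select)
          [ack]
            offer{ok,done} = select{ok,done}  (offer→select)
              [ok]
                send[Unit] = recv[Unit]
                  recv[Str] = send[Str]
                    end ↦ end
              [done]
                select{ok,ack} = offer{ok,ack}  (⊕→&)
                  [ok]
                    offer{data,ok} = select{data,ok}  (offer→select)
                      [data]
                        end ↦ end
                      [ok]
                        end ↦ end
                  [ack]
                    send[Unit] = recv[Unit]
                      Z ↦ Z
          [stop]
            select{data,more} = offer{data,more}  (⊕→&)
              [data]
                send[Bool] = recv[Bool]
                  select{ack,ok} = offer{ack,ok}  (⊕→&)
                    [ack]
                      end ↦ end
                    [ok]
                      Z ↦ Z
              [more]
                send[Unit] = recv[Unit]
                  select{data,more} = offer{data,more}  (⊕→&)
                    [data]
                      end ↦ end
                    [more]
                      Z ↦ Z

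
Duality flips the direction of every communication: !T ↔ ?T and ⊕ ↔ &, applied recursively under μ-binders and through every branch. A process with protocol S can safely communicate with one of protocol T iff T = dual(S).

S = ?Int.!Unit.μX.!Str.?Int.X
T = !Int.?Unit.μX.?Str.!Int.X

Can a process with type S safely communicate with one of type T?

?Int | !Int  ok
  !Unit | ?Unit  ok
    μX | μX  ok (μ self-dual)
      !Str | ?Str  ok
        ?Int | !Int  ok
          X | X  ok

YES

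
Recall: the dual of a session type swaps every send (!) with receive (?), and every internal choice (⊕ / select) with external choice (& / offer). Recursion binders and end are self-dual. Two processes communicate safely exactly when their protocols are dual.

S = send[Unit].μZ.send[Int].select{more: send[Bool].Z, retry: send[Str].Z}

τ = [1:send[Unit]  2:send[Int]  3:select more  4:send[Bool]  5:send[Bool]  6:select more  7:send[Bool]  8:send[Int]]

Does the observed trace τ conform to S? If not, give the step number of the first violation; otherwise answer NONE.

[1] send[Unit]  ✓  residual = μZ.…
[2] send[Int]  ✓  residual = select{more: send[Bool].μZ.…, retry: send[Str].μZ.…}
[3] select more  ✓  residual = send[Bool].μZ.…
[4] send[Bool]  ✓  residual = μZ.…
[5] got send[Bool], protocol expects send[Int]  ✗

5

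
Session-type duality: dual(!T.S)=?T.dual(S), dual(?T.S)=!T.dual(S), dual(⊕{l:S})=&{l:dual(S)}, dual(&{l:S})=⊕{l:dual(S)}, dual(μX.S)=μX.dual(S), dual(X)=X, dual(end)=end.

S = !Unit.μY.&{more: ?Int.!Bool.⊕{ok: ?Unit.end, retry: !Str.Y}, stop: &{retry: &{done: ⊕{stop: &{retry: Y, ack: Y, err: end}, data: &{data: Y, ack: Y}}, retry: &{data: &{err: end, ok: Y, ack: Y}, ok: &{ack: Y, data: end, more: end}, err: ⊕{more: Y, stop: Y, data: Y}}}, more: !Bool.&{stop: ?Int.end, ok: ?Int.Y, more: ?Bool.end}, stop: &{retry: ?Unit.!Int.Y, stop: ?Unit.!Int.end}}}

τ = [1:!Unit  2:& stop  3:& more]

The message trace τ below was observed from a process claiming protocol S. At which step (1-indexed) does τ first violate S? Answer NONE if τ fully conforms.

NONE

step 1: !Unit  ok  residual = μY.…
step 2: & stop  ok  residual = &{retry: &{done: ⊕{stop: &{retry: μY.…, ack: μY.…, err: end}, data: &{data: μY.…, ack: μY.…}}, retry: &{data: &{err: end, ok: μY.…, ack: μY.…}, ok: &{ack: μY.…, data: end, more: end}, err: ⊕{more: μY.…, stop: μY.…, data: μY.…}}}, more: !Bool.&{stop: ?Int.end, ok: ?Int.μY.…, more: ?Bool.end}, stop: &{retry: ?Unit.!Int.μY.…, stop: ?Unit.!Int.end}}
step 3: & more  ok  residual = !Bool.&{stop: ?Int.end, ok: ?Int.μY.…, more: ?Bool.end}
all 3 steps conform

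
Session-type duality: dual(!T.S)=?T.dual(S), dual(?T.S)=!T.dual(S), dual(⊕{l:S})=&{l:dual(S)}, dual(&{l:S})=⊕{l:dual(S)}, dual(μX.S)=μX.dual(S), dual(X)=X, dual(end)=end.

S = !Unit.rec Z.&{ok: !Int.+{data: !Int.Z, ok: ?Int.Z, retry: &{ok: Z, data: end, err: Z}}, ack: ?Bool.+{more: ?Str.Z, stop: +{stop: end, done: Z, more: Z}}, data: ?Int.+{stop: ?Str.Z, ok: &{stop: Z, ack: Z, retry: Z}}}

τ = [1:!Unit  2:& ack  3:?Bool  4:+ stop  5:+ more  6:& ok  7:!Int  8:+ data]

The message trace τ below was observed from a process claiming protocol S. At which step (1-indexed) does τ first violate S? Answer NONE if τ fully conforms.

NONE

@1 !Unit  match  now at rec Z.…
@2 & ack  match  now at ?Bool.+{more: ?Str.rec Z.…, stop: +{stop: end, done: rec Z.…, more: rec Z.…}}
@3 ?Bool  match  now at +{more: ?Str.rec Z.…, stop: +{stop: end, done: rec Z.…, more: rec Z.…}}
@4 + stop  match  now at +{stop: end, done: rec Z.…, more: rec Z.…}
@5 + more  match  now at rec Z.…
@6 & ok  match  now at !Int.+{data: !Int.rec Z.…, ok: ?Int.rec Z.…, retry: &{ok: rec Z.…, data: end, err: rec Z.…}}
@7 !Int  match  now at +{data: !Int.rec Z.…, ok: ?Int.rec Z.…, retry: &{ok: rec Z.…, data: end, err: rec Z.…}}
@8 + data  match  now at !Int.rec Z.…
τ conforms to S (length 8)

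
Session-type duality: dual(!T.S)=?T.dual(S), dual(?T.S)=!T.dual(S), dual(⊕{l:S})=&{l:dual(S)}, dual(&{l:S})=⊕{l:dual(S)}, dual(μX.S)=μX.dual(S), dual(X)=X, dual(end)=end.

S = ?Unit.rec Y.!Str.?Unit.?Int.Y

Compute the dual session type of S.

?Unit = !Unit
  rec Y = rec Y  (μ self-dual)
    !Str = ?Str
      ?Unit = !Unit
        ?Int = !Int
          Y ↦ Y

!Unit.rec Y.?Str.!Unit.!Int.Y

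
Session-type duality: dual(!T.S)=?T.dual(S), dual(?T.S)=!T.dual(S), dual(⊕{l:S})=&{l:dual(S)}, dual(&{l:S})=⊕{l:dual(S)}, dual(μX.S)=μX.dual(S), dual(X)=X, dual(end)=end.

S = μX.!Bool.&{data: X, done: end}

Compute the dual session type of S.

μX.?Bool.⊕{data: X, done: end}

μX → μX  (μ self-dual)
  !Bool → ?Bool
    &{data,done} → ⊕{data,done}  (&→⊕)
      • data:
        dual(X) = X
      • done:
        dual(end) = end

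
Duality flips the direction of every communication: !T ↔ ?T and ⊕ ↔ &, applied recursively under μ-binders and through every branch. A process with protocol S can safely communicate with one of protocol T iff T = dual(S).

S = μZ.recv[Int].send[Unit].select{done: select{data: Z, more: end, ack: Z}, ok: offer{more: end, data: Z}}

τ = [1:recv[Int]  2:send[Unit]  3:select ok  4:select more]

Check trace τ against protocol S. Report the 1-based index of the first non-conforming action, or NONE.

[1] recv[Int]  ok  residual = send[Unit].select{done: select{data: μZ.…, more: end, ack: μZ.…}, ok: offer{more: end, data: μZ.…}}
[2] send[Unit]  ok  residual = select{done: select{data: μZ.…, more: end, ack: μZ.…}, ok: offer{more: end, data: μZ.…}}
[3] select ok  ok  residual = offer{more: end, data: μZ.…}
[4] got select more, protocol expects offer more or offer data  ✗

4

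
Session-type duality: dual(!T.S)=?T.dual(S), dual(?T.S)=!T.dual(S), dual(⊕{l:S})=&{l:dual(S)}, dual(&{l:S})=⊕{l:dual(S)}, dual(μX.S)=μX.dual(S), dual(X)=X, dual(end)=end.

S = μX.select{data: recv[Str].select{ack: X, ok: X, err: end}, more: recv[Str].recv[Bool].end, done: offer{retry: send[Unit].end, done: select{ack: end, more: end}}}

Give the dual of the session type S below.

μX → μX  (rec unchanged)
  select{data,more,done} → offer{data,more,done}  (select→offer)
    [data]
      recv[Str] → send[Str]
        select{ack,ok,err} → offer{ack,ok,err}  (select→offer)
          [ack]
            dual(X) = X
          [ok]
            dual(X) = X
          [err]
            dual(end) = end
    [more]
      recv[Str] → send[Str]
        recv[Bool] → send[Bool]
          dual(end) = end
    [done]
      offer{retry,done} → select{retry,done}  (offer→select)
        [retry]
          send[Unit] → recv[Unit]
            dual(end) = end
        [done]
          select{ack,more} → offer{ack,more}  (select→offer)
            [ack]
              dual(end) = end
            [more]
              dual(end) = end

μX.offer{data: send[Str].offer{ack: X, ok: X, err: end}, more: send[Str].send[Bool].end, done: select{retry: recv[Unit].end, done: offer{ack: end, more: end}}}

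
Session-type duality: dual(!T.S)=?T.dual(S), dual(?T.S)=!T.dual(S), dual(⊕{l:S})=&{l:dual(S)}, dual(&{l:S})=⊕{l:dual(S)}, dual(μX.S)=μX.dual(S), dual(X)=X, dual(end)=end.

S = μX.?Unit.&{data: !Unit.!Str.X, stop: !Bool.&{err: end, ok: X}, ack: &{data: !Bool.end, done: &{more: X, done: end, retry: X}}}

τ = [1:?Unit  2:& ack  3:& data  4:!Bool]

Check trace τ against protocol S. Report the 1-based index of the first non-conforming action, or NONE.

[1] ?Unit  ✓  now at &{data: !Unit.!Str.μX.…, stop: !Bool.&{err: end, ok: μX.…}, ack: &{data: !Bool.end, done: &{more: μX.…, done: end, retry: μX.…}}}
[2] & ack  ✓  now at &{data: !Bool.end, done: &{more: μX.…, done: end, retry: μX.…}}
[3] & data  ✓  now at !Bool.end
[4] !Bool  ✓  now at end
τ conforms to S (length 4)

NONE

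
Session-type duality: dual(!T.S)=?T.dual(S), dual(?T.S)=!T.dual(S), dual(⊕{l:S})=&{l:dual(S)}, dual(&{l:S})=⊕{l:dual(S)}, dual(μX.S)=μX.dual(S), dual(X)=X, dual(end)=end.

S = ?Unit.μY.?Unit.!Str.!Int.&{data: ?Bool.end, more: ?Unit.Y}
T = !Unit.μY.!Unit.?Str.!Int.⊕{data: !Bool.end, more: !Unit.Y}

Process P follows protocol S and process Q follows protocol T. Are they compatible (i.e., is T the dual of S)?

NO

?Unit ‖ !Unit  ok
  μY ‖ μY  ok (μ self-dual)
    ?Unit ‖ !Unit  ok
      !Str ‖ ?Str  ok
        !Int ‖ !Int  ✗ same direction on both sides — not dual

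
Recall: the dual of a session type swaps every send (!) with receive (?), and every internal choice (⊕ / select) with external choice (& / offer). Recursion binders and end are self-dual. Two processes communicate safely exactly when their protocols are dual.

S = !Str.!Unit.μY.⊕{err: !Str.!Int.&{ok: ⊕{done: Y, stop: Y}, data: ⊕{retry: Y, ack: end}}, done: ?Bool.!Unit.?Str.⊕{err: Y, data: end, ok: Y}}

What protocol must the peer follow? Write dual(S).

!Str → ?Str
  !Unit → ?Unit
    μY → μY  (μ self-dual)
      ⊕{err,done} → &{err,done}  (internal→external)
        [err]
          !Str → ?Str
            !Int → ?Int
              &{ok,data} → ⊕{ok,data}  (offer→select)
                [ok]
                  ⊕{done,stop} → &{done,stop}  (internal→external)
                    [done]
                      Y ↦ Y
                    [stop]
                      Y ↦ Y
                [data]
                  ⊕{retry,ack} → &{retry,ack}  (internal→external)
                    [retry]
                      Y ↦ Y
                    [ack]
                      end ↦ end
        [done]
          ?Bool → !Bool
            !Unit → ?Unit
              ?Str → !Str
                ⊕{err,data,ok} → &{err,data,ok}  (internal→external)
                  [err]
                    Y ↦ Y
                  [data]
                    end ↦ end
                  [ok]
                    Y ↦ Y

?Str.?Unit.μY.&{err: ?Str.?Int.⊕{ok: &{done: Y, stop: Y}, data: &{retry: Y, ack: end}}, done: !Bool.?Unit.!Str.&{err: Y, data: end, ok: Y}}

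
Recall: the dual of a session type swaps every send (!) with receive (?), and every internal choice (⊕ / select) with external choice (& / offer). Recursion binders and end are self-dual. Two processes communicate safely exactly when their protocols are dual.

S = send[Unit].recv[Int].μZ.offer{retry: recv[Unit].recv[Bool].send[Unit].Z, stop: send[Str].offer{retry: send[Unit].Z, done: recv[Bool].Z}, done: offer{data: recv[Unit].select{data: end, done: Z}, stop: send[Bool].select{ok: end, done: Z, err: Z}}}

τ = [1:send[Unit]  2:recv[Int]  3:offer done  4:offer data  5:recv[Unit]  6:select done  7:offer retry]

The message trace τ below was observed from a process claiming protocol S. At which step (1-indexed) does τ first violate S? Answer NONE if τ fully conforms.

NONE

@1 send[Unit]  match  residual = recv[Int].μZ.…
@2 recv[Int]  match  residual = μZ.…
@3 offer done  match  residual = offer{data: recv[Unit].select{data: end, done: μZ.…}, stop: send[Bool].select{ok: end, done: μZ.…, err: μZ.…}}
@4 offer data  match  residual = recv[Unit].select{data: end, done: μZ.…}
@5 recv[Unit]  match  residual = select{data: end, done: μZ.…}
@6 select done  match  residual = μZ.…
@7 offer retry  match  residual = recv[Unit].recv[Bool].send[Unit].μZ.…
all 7 steps conform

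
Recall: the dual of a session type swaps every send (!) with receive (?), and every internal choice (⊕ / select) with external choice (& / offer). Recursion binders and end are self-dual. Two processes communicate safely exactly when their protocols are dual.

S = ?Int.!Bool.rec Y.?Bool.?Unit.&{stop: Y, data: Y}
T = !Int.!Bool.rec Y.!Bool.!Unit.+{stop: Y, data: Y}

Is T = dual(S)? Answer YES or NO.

NO

?Int vs !Int  ok
  !Bool vs !Bool  ✗ same direction on both sides — not dual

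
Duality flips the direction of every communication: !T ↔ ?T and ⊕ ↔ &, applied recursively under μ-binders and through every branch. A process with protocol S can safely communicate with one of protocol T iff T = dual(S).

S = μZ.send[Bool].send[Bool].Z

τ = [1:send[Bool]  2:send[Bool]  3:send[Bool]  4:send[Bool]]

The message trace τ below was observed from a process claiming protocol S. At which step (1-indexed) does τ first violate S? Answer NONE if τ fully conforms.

NONE

[1] send[Bool]  match  now at send[Bool].μZ.…
[2] send[Bool]  match  now at μZ.…
[3] send[Bool]  match  now at send[Bool].μZ.…
[4] send[Bool]  match  now at μZ.…
trace exhausted — no violation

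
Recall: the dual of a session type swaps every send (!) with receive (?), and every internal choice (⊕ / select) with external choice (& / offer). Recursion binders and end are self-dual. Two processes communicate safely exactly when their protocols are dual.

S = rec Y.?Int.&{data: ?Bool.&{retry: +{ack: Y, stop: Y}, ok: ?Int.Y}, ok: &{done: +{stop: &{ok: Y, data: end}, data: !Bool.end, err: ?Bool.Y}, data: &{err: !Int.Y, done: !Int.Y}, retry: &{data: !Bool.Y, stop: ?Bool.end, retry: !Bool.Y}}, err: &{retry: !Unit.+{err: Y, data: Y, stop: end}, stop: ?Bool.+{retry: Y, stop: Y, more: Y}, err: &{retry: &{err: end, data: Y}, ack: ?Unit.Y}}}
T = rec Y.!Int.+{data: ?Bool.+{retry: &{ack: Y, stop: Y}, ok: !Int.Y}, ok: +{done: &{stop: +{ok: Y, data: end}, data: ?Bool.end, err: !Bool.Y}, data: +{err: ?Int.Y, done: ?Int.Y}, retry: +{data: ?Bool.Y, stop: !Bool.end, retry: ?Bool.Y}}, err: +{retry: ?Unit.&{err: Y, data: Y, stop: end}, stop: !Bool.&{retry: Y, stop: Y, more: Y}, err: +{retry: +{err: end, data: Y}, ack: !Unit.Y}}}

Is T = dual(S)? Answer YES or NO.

rec Y ‖ rec Y  ✓ (binder kept)
  ?Int ‖ !Int  ✓
    &{data,ok,err} ‖ +{data,ok,err}  ✓ labels match
      • data:
        ?Bool ‖ ?Bool  ✗ same direction on both sides — not dual

NO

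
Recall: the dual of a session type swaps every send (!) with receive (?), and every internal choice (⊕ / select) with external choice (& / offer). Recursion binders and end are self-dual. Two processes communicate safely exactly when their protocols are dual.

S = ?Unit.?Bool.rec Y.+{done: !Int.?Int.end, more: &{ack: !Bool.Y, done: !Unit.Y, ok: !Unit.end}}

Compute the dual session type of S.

!Unit.!Bool.rec Y.&{done: ?Int.!Int.end, more: +{ack: ?Bool.Y, done: ?Unit.Y, ok: ?Unit.end}}

?Unit → !Unit
  ?Bool → !Bool
    rec Y → rec Y  (rec unchanged)
      +{done,more} → &{done,more}  (⊕→&)
        [done]
          !Int → ?Int
            ?Int → !Int
              dual(end) = end
        [more]
          &{ack,done,ok} → +{ack,done,ok}  (offer→select)
            [ack]
              !Bool → ?Bool
                dual(Y) = Y
            [done]
              !Unit → ?Unit
                dual(Y) = Y
            [ok]
              !Unit → ?Unit
                dual(end) = end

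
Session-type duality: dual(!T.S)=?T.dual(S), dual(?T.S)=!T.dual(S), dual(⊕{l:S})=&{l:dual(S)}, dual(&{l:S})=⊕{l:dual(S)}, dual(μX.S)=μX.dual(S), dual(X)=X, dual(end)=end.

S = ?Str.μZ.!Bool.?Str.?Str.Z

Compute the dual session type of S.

?Str ↦ !Str
  μZ ↦ μZ  (binder kept)
    !Bool ↦ ?Bool
      ?Str ↦ !Str
        ?Str ↦ !Str
          Z self-dual

!Str.μZ.?Bool.!Str.!Str.Z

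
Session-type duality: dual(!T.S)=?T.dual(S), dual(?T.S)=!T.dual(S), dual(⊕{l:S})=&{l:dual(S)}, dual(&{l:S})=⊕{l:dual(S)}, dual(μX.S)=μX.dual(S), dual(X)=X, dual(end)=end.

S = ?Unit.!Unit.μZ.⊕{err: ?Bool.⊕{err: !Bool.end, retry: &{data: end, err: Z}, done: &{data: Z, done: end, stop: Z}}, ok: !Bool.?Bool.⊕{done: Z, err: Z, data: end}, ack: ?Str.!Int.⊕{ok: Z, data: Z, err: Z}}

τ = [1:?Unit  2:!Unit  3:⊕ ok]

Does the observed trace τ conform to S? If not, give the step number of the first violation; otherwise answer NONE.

NONE

@1 ?Unit  match  cont: !Unit.μZ.…
@2 !Unit  match  cont: μZ.…
@3 ⊕ ok  match  cont: !Bool.?Bool.⊕{done: μZ.…, err: μZ.…, data: end}
all 3 steps conform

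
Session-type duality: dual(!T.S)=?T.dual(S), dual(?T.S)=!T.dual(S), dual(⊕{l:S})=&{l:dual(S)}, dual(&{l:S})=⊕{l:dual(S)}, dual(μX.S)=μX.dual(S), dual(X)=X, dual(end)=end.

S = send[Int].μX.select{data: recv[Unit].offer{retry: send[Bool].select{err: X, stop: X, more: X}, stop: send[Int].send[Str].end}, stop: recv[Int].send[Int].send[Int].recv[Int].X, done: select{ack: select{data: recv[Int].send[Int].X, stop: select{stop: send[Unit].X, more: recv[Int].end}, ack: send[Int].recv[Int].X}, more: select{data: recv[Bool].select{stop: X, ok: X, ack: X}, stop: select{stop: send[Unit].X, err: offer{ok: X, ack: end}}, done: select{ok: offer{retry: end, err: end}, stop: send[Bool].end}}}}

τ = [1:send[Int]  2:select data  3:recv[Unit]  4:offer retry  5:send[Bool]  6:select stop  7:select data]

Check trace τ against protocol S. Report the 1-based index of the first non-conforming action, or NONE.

NONE

step 1: send[Int]  match  state: μX.…
step 2: select data  match  state: recv[Unit].offer{retry: send[Bool].select{err: μX.…, stop: μX.…, more: μX.…}, stop: send[Int].send[Str].end}
step 3: recv[Unit]  match  state: offer{retry: send[Bool].select{err: μX.…, stop: μX.…, more: μX.…}, stop: send[Int].send[Str].end}
step 4: offer retry  match  state: send[Bool].select{err: μX.…, stop: μX.…, more: μX.…}
step 5: send[Bool]  match  state: select{err: μX.…, stop: μX.…, more: μX.…}
step 6: select stop  match  state: μX.…
step 7: select data  match  state: recv[Unit].offer{retry: send[Bool].select{err: μX.…, stop: μX.…, more: μX.…}, stop: send[Int].send[Str].end}
τ conforms to S (length 7)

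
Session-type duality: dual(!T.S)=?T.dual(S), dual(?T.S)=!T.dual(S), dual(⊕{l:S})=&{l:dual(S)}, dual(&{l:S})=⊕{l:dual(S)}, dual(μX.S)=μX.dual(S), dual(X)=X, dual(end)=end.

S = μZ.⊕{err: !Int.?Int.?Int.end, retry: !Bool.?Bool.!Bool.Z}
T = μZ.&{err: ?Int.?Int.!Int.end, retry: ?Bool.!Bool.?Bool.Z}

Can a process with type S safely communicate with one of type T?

μZ | μZ  ok (binder kept)
  ⊕{err,retry} | &{err,retry}  ok label sets agree
    • err:
      !Int | ?Int  ok
        ?Int | ?Int  ✗ same direction on both sides — not dual

NO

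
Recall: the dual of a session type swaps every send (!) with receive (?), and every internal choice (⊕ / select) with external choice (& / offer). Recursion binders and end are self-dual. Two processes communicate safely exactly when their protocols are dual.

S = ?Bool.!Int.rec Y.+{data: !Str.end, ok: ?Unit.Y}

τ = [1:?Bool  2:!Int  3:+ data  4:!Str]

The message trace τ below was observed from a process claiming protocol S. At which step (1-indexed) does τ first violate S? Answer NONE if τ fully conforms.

NONE

@1 ?Bool  ok  residual = !Int.rec Y.…
@2 !Int  ok  residual = rec Y.…
@3 + data  ok  residual = !Str.end
@4 !Str  ok  residual = end
τ conforms to S (length 4)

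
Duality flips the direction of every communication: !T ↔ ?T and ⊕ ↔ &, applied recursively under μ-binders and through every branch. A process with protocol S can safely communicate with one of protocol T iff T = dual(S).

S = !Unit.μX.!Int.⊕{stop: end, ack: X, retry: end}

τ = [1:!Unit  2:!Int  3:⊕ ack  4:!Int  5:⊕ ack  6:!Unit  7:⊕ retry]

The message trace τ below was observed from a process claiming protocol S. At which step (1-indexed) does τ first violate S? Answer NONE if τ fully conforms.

step 1: !Unit  match  state: μX.…
step 2: !Int  match  state: ⊕{stop: end, ack: μX.…, retry: end}
step 3: ⊕ ack  match  state: μX.…
step 4: !Int  match  state: ⊕{stop: end, ack: μX.…, retry: end}
step 5: ⊕ ack  match  state: μX.…
step 6: got !Unit, protocol expects !Int  ✗

6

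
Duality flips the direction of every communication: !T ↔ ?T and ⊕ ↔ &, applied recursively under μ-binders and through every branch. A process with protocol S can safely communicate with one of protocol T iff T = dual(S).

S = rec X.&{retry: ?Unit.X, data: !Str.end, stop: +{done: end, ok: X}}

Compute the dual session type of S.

rec X → rec X  (binder kept)
  &{retry,data,stop} → +{retry,data,stop}  (&→⊕)
    case retry:
      ?Unit → !Unit
        X ↦ X
    case data:
      !Str → ?Str
        end ↦ end
    case stop:
      +{done,ok} → &{done,ok}  (internal→external)
        case done:
          end ↦ end
        case ok:
          X ↦ X

rec X.+{retry: !Unit.X, data: ?Str.end, stop: &{done: end, ok: X}}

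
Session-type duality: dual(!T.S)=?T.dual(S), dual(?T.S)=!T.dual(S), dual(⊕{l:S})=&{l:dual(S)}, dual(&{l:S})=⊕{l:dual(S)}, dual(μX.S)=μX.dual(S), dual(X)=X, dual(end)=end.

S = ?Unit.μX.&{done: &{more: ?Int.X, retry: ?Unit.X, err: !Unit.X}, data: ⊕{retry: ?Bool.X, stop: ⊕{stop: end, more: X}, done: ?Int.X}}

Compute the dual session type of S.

?Unit ↦ !Unit
  μX ↦ μX  (μ self-dual)
    &{done,data} ↦ ⊕{done,data}  (&→⊕)
      case done:
        &{more,retry,err} ↦ ⊕{more,retry,err}  (&→⊕)
          case more:
            ?Int ↦ !Int
              X self-dual
          case retry:
            ?Unit ↦ !Unit
              X self-dual
          case err:
            !Unit ↦ ?Unit
              X self-dual
      case data:
        ⊕{retry,stop,done} ↦ &{retry,stop,done}  (internal→external)
          case retry:
            ?Bool ↦ !Bool
              X self-dual
          case stop:
            ⊕{stop,more} ↦ &{stop,more}  (internal→external)
              case stop:
                end self-dual
              case more:
                X self-dual
          case done:
            ?Int ↦ !Int
              X self-dual

!Unit.μX.⊕{done: ⊕{more: !Int.X, retry: !Unit.X, err: ?Unit.X}, data: &{retry: !Bool.X, stop: &{stop: end, more: X}, done: !Int.X}}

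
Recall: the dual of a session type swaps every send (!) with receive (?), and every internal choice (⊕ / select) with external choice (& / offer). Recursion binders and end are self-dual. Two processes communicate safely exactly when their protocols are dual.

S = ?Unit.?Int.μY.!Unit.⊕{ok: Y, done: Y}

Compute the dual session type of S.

!Unit.!Int.μY.?Unit.&{ok: Y, done: Y}

?Unit = !Unit
  ?Int = !Int
    μY = μY  (rec unchanged)
      !Unit = ?Unit
        ⊕{ok,done} = &{ok,done}  (select→offer)
          • ok:
            dual(Y) = Y
          • done:
            dual(Y) = Y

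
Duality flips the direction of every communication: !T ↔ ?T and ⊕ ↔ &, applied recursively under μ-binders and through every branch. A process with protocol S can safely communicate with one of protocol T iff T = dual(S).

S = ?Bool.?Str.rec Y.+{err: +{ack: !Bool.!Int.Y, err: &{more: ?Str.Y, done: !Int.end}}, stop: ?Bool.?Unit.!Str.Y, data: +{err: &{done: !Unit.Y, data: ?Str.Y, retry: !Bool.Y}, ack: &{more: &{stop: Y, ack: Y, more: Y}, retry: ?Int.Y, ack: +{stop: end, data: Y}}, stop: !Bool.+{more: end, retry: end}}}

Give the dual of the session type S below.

!Bool.!Str.rec Y.&{err: &{ack: ?Bool.?Int.Y, err: +{more: !Str.Y, done: ?Int.end}}, stop: !Bool.!Unit.?Str.Y, data: &{err: +{done: ?Unit.Y, data: !Str.Y, retry: ?Bool.Y}, ack: +{more: +{stop: Y, ack: Y, more: Y}, retry: !Int.Y, ack: &{stop: end, data: Y}}, stop: ?Bool.&{more: end, retry: end}}}

?Bool = !Bool
  ?Str = !Str
    rec Y = rec Y  (binder kept)
      +{err,stop,data} = &{err,stop,data}  (internal→external)
        case err:
          +{ack,err} = &{ack,err}  (internal→external)
            case ack:
              !Bool = ?Bool
                !Int = ?Int
                  Y ↦ Y
            case err:
              &{more,done} = +{more,done}  (external→internal)
                case more:
                  ?Str = !Str
                    Y ↦ Y
                case done:
                  !Int = ?Int
                    end ↦ end
        case stop:
          ?Bool = !Bool
            ?Unit = !Unit
              !Str = ?Str
                Y ↦ Y
        case data:
          +{err,ack,stop} = &{err,ack,stop}  (internal→external)
            case err:
              &{done,data,retry} = +{done,data,retry}  (external→internal)
                case done:
                  !Unit = ?Unit
                    Y ↦ Y
                case data:
                  ?Str = !Str
                    Y ↦ Y
                case retry:
                  !Bool = ?Bool
                    Y ↦ Y
            case ack:
              &{more,retry,ack} = +{more,retry,ack}  (external→internal)
                case more:
                  &{stop,ack,more} = +{stop,ack,more}  (external→internal)
                    case stop:
                      Y ↦ Y
                    case ack:
                      Y ↦ Y
                    case more:
                      Y ↦ Y
                case retry:
                  ?Int = !Int
                    Y ↦ Y
                case ack:
                  +{stop,data} = &{stop,data}  (internal→external)
                    case stop:
                      end ↦ end
                    case data:
                      Y ↦ Y
            case stop:
              !Bool = ?Bool
                +{more,retry} = &{more,retry}  (internal→external)
                  case more:
                    end ↦ end
                  case retry:
                    end ↦ end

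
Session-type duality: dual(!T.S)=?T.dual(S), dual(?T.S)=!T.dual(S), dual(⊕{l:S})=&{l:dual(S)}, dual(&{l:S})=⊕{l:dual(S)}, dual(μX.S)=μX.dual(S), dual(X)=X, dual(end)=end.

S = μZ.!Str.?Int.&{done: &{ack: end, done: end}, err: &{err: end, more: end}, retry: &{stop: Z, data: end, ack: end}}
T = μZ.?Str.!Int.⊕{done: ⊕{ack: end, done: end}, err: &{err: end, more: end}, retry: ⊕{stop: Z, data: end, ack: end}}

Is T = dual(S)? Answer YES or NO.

μZ | μZ  ok (rec unchanged)
  !Str | ?Str  ok
    ?Int | !Int  ok
      &{done,err,retry} | ⊕{done,err,retry}  ok label sets agree
        case done:
          &{ack,done} | ⊕{ack,done}  ok label sets agree
            case ack:
              end | end  ok
            case done:
              end | end  ok
        case err:
          &{err,more} | &{err,more}  ✗ choice polarity not flipped — not dual

NO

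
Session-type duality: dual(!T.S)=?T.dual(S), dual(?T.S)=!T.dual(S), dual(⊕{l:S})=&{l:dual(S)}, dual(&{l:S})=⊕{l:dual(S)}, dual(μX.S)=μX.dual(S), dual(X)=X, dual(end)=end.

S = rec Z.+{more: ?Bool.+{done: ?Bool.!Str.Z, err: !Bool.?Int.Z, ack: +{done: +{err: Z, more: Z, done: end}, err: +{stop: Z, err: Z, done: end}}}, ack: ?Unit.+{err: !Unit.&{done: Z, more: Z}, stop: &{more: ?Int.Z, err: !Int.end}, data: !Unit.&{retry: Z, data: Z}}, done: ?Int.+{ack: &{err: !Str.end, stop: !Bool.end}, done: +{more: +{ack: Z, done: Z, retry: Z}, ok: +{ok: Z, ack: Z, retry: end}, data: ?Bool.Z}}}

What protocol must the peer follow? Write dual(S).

rec Z → rec Z  (rec unchanged)
  +{more,ack,done} → &{more,ack,done}  (⊕→&)
    • more:
      ?Bool → !Bool
        +{done,err,ack} → &{done,err,ack}  (⊕→&)
          • done:
            ?Bool → !Bool
              !Str → ?Str
                Z ↦ Z
          • err:
            !Bool → ?Bool
              ?Int → !Int
                Z ↦ Z
          • ack:
            +{done,err} → &{done,err}  (⊕→&)
              • done:
                +{err,more,done} → &{err,more,done}  (⊕→&)
                  • err:
                    Z ↦ Z
                  • more:
                    Z ↦ Z
                  • done:
                    end ↦ end
              • err:
                +{stop,err,done} → &{stop,err,done}  (⊕→&)
                  • stop:
                    Z ↦ Z
                  • err:
                    Z ↦ Z
                  • done:
                    end ↦ end
    • ack:
      ?Unit → !Unit
        +{err,stop,data} → &{err,stop,data}  (⊕→&)
          • err:
            !Unit → ?Unit
              &{done,more} → +{done,more}  (offer→select)
                • done:
                  Z ↦ Z
                • more:
                  Z ↦ Z
          • stop:
            &{more,err} → +{more,err}  (offer→select)
              • more:
                ?Int → !Int
                  Z ↦ Z
              • err:
                !Int → ?Int
                  end ↦ end
          • data:
            !Unit → ?Unit
              &{retry,data} → +{retry,data}  (offer→select)
                • retry:
                  Z ↦ Z
                • data:
                  Z ↦ Z
    • done:
      ?Int → !Int
        +{ack,done} → &{ack,done}  (⊕→&)
          • ack:
            &{err,stop} → +{err,stop}  (offer→select)
              • err:
                !Str → ?Str
                  end ↦ end
              • stop:
                !Bool → ?Bool
                  end ↦ end
          • done:
            +{more,ok,data} → &{more,ok,data}  (⊕→&)
              • more:
                +{ack,done,retry} → &{ack,done,retry}  (⊕→&)
                  • ack:
                    Z ↦ Z
                  • done:
                    Z ↦ Z
                  • retry:
                    Z ↦ Z
              • ok:
                +{ok,ack,retry} → &{ok,ack,retry}  (⊕→&)
                  • ok:
                    Z ↦ Z
                  • ack:
                    Z ↦ Z
                  • retry:
                    end ↦ end
              • data:
                ?Bool → !Bool
                  Z ↦ Z

rec Z.&{more: !Bool.&{done: !Bool.?Str.Z, err: ?Bool.!Int.Z, ack: &{done: &{err: Z, more: Z, done: end}, err: &{stop: Z, err: Z, done: end}}}, ack: !Unit.&{err: ?Unit.+{done: Z, more: Z}, stop: +{more: !Int.Z, err: ?Int.end}, data: ?Unit.+{retry: Z, data: Z}}, done: !Int.&{ack: +{err: ?Str.end, stop: ?Bool.end}, done: &{more: &{ack: Z, done: Z, retry: Z}, ok: &{ok: Z, ack: Z, retry: end}, data: !Bool.Z}}}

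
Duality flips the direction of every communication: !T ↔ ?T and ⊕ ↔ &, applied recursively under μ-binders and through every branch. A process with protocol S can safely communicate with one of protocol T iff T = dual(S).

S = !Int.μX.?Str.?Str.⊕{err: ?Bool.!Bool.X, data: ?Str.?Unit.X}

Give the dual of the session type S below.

?Int.μX.!Str.!Str.&{err: !Bool.?Bool.X, data: !Str.!Unit.X}

!Int → ?Int
  μX → μX  (binder kept)
    ?Str → !Str
      ?Str → !Str
        ⊕{err,data} → &{err,data}  (select→offer)
          • err:
            ?Bool → !Bool
              !Bool → ?Bool
                dual(X) = X
          • data:
            ?Str → !Str
              ?Unit → !Unit
                dual(X) = X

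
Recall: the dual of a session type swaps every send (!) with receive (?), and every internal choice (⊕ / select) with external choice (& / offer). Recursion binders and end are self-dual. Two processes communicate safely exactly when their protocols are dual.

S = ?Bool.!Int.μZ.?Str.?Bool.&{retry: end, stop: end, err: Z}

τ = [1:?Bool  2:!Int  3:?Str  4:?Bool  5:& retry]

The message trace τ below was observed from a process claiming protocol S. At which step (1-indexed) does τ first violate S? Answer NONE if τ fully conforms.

[1] ?Bool  ok  state: !Int.μZ.…
[2] !Int  ok  state: μZ.…
[3] ?Str  ok  state: ?Bool.&{retry: end, stop: end, err: μZ.…}
[4] ?Bool  ok  state: &{retry: end, stop: end, err: μZ.…}
[5] & retry  ok  state: end
trace exhausted — no violation

NONE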